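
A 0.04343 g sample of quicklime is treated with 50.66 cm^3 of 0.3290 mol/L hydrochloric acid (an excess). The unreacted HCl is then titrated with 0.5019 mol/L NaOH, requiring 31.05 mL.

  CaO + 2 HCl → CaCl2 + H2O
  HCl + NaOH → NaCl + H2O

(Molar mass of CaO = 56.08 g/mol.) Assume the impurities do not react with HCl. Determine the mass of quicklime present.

0.03037 g

n(HCl) added = 0.05066 × 0.3290 = 0.01667 mol
n(NaOH) used in back-titration = 0.03105 × 0.5019 = 0.01558 mol
n(HCl) left over = 0.01558 mol (1:1 ratio)
n(HCl) consumed by analyte = 0.01667 − 0.01558 = 1.083 × 10^-3 mol
From the 1:2 ratio, n(CaO) = 1/2 × 1.083 × 10^-3 = 5.416 × 10^-4 mol
mass of CaO = 5.416 × 10^-4 × 56.08 = 0.03037 g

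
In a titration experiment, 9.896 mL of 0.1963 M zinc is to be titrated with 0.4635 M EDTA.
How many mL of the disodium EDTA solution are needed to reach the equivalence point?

4.191 mL

Zn^2+ + EDTA^4- → [Zn(EDTA)]^2-
n(Zn2+) = 0.009896 L × 0.1963 mol/L = 1.943 × 10^-3 mol
n(EDTA) = 1.943 × 10^-3 mol (1:1 stoichiometry)
V(EDTA) = 1.943 × 10^-3 mol / 0.4635 mol/L = 0.004191 L = 4.191 mL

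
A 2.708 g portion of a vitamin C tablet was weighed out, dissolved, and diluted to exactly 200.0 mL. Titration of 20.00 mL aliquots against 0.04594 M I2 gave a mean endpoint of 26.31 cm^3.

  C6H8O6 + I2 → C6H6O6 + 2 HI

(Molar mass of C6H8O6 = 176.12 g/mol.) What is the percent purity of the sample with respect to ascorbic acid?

n(I2) per titration = 0.02631 × 0.04594 = 1.209 × 10^-3 mol
n(C6H8O6) in each aliquot = 1.209 × 10^-3 mol (1:1 ratio)
n(C6H8O6) in the whole flask = 1.209 × 10^-3 × 200.0/20.00 = 0.01209 mol
mass of C6H8O6 = 0.01209 × 176.12 = 2.129 g
% C6H8O6 = 2.129 / 2.708 × 100 = 78.61 %

78.61 %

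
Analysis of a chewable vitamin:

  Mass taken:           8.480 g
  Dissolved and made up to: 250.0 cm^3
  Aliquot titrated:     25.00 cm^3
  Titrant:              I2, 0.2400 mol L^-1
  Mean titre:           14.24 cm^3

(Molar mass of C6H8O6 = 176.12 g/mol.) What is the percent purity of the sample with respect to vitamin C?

C6H8O6 + I2 → C6H6O6 + 2 HI
n(I2) per titration = 0.01424 × 0.2400 = 3.418 × 10^-3 mol
n(C6H8O6) in each aliquot = 3.418 × 10^-3 mol (1:1 ratio)
n(C6H8O6) in the whole flask = 3.418 × 10^-3 × 250.0/25.00 = 0.03418 mol
mass of C6H8O6 = 0.03418 × 176.12 = 6.019 g
% C6H8O6 = 6.019 / 8.480 × 100 = 70.98 %

70.98 %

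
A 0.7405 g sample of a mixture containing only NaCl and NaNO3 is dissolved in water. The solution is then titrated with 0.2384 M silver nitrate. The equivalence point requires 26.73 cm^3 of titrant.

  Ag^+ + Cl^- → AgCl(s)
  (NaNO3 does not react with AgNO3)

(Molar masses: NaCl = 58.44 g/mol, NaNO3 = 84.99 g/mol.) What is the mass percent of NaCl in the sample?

n(AgNO3) = 0.02673 × 0.2384 = 6.372 × 10^-3 mol
Let x = n(NaCl), y = n(NaNO3).
Titrant: 1x = 6.372 × 10^-3;  mass: 58.44x + 84.99y = 0.7405
Solving, x = 6.372 × 10^-3 mol, y = 4.331 × 10^-3 mol
mass of NaCl = 6.372 × 10^-3 × 58.44 = 0.3724 g
% NaCl = 0.3724 / 0.7405 × 100 = 50.29 %

50.29 %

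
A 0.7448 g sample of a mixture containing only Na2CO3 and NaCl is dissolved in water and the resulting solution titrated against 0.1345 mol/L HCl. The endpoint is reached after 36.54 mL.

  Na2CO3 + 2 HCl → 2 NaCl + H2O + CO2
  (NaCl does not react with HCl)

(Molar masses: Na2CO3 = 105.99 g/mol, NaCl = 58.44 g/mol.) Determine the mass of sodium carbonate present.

n(HCl) = 0.03654 × 0.1345 = 4.915 × 10^-3 mol
Let x = n(Na2CO3), y = n(NaCl).
Titrant: 2x = 4.915 × 10^-3;  mass: 105.99x + 58.44y = 0.7448
Solving, x = 2.457 × 10^-3 mol, y = 8.288 × 10^-3 mol
mass of Na2CO3 = 2.457 × 10^-3 × 105.99 = 0.2605 g

0.2605 g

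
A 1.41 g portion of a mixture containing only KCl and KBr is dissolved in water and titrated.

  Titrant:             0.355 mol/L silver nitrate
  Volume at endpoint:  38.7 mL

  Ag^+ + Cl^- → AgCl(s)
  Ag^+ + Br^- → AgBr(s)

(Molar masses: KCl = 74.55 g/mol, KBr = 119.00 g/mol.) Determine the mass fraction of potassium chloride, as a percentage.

n(AgNO3) = 0.0387 × 0.355 = 0.0137 mol
Let x = n(KCl), y = n(KBr).
Titrant: 1x + 1y = 0.0137;  mass: 74.55x + 119.00y = 1.41
Solving, x = 5.06 × 10^-3 mol, y = 8.68 × 10^-3 mol
mass of KCl = 5.06 × 10^-3 × 74.55 = 0.377 g
% KCl = 0.377 / 1.41 × 100 = 26.7 %

26.7 %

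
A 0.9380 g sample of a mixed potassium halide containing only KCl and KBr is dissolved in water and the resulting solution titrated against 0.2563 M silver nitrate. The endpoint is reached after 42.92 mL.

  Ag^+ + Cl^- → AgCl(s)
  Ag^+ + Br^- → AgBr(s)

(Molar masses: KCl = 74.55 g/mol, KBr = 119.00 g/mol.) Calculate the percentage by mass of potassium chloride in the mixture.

66.34 %

n(AgNO3) = 0.04292 × 0.2563 = 0.01100 mol
Let x = n(KCl), y = n(KBr).
Titrant: 1x + 1y = 0.01100;  mass: 74.55x + 119.00y = 0.9380
Solving, x = 8.348 × 10^-3 mol, y = 2.653 × 10^-3 mol
mass of KCl = 8.348 × 10^-3 × 74.55 = 0.6223 g
% KCl = 0.6223 / 0.9380 × 100 = 66.34 %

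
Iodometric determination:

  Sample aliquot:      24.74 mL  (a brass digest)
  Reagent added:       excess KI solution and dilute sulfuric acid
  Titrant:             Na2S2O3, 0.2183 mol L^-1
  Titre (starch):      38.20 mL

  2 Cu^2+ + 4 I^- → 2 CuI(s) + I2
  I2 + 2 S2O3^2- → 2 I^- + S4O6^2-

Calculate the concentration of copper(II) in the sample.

n(S2O3^2-) = 0.03820 × 0.2183 = 8.339 × 10^-3 mol
n(I2) = n(S2O3^2-)/2 = 4.170 × 10^-3 mol
From the 2:1 ratio, n(Cu2+) in the aliquot = 2/1 × 4.170 × 10^-3 = 8.339 × 10^-3 mol
[Cu2+] = 8.339 × 10^-3 / 0.02474 = 0.3371 mol/L

0.3371 mol/L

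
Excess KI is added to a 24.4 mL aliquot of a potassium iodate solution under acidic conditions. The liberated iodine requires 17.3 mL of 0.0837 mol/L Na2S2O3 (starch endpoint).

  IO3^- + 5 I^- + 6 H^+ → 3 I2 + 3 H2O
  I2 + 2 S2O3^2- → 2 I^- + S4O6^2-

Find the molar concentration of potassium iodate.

n(S2O3^2-) = 0.0173 × 0.0837 = 1.45 × 10^-3 mol
n(I2) = n(S2O3^2-)/2 = 7.24 × 10^-4 mol
From the 1:3 ratio, n(IO3^-) in the aliquot = 1/3 × 7.24 × 10^-4 = 2.41 × 10^-4 mol
[IO3^-] = 2.41 × 10^-4 / 0.0244 = 0.00989 mol/L

0.00989 mol/L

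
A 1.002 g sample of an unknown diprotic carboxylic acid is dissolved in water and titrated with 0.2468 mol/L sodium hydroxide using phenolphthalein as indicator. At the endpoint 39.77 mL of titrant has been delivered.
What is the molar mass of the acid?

n(NaOH) = 0.03977 L × 0.2468 mol/L = 9.815 × 10^-3 mol
From the 1:2 ratio, n(H2A) = 1/2 × 9.815 × 10^-3 = 4.908 × 10^-3 mol
M = m / n = 1.002 g / 4.908 × 10^-3 mol = 204.2 g/mol

204.2 g/mol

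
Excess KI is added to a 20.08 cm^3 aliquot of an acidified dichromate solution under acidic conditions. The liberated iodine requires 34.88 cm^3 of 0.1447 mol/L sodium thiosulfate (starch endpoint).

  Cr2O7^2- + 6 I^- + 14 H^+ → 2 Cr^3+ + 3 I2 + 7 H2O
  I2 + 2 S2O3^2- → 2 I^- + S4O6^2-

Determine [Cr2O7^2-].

n(S2O3^2-) = 0.03488 × 0.1447 = 5.047 × 10^-3 mol
n(I2) = n(S2O3^2-)/2 = 2.524 × 10^-3 mol
From the 1:3 ratio, n(Cr2O7^2-) in the aliquot = 1/3 × 2.524 × 10^-3 = 8.412 × 10^-4 mol
[Cr2O7^2-] = 8.412 × 10^-4 / 0.02008 = 0.04189 mol/L

0.04189 mol/L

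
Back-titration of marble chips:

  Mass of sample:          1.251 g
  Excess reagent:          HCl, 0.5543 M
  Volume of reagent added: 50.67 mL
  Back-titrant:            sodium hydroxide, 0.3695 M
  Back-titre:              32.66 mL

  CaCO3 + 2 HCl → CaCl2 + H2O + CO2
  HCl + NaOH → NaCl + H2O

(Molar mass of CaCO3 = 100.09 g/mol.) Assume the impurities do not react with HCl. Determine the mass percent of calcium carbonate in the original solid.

n(HCl) added = 0.05067 × 0.5543 = 0.02809 mol
n(NaOH) used in back-titration = 0.03266 × 0.3695 = 0.01207 mol
n(HCl) left over = 0.01207 mol (1:1 ratio)
n(HCl) consumed by analyte = 0.02809 − 0.01207 = 0.01602 mol
From the 1:2 ratio, n(CaCO3) = 1/2 × 0.01602 = 8.009 × 10^-3 mol
mass of CaCO3 = 8.009 × 10^-3 × 100.09 = 0.8016 g
% CaCO3 = 0.8016 / 1.251 × 100 = 64.08 %

64.08 %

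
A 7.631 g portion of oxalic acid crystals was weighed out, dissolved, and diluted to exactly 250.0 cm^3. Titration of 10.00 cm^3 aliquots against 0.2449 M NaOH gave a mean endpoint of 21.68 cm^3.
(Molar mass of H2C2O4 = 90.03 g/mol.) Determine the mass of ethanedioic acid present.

H2C2O4 + 2 NaOH → Na2C2O4 + 2 H2O
n(NaOH) per titration = 0.02168 × 0.2449 = 5.309 × 10^-3 mol
From the 1:2 ratio, n(H2C2O4) in each aliquot = 1/2 × 5.309 × 10^-3 = 2.655 × 10^-3 mol
n(H2C2O4) in the whole flask = 2.655 × 10^-3 × 250.0/10.00 = 0.06637 mol
mass of H2C2O4 = 0.06637 × 90.03 = 5.975 g

5.975 g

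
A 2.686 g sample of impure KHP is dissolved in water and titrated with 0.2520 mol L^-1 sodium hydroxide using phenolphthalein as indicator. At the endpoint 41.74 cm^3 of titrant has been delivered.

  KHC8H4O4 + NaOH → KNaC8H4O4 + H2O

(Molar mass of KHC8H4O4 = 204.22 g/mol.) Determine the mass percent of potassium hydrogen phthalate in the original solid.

n(NaOH) = 0.04174 L × 0.2520 mol/L = 0.01052 mol
n(KHC8H4O4) = 0.01052 mol (1:1 ratio)
mass of KHC8H4O4 = 0.01052 × 204.22 g/mol = 2.148 g
% KHC8H4O4 = 2.148 / 2.686 × 100 = 79.97 %

79.97 %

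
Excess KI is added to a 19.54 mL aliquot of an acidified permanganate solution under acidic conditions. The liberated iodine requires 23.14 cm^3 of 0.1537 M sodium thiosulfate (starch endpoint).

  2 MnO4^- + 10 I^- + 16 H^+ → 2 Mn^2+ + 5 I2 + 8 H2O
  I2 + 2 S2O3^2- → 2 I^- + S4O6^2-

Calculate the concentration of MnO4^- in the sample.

0.03640 M

n(S2O3^2-) = 0.02314 × 0.1537 = 3.557 × 10^-3 mol
n(I2) = n(S2O3^2-)/2 = 1.778 × 10^-3 mol
From the 2:5 ratio, n(MnO4^-) in the aliquot = 2/5 × 1.778 × 10^-3 = 7.113 × 10^-4 mol
[MnO4^-] = 7.113 × 10^-4 / 0.01954 = 0.03640 mol/L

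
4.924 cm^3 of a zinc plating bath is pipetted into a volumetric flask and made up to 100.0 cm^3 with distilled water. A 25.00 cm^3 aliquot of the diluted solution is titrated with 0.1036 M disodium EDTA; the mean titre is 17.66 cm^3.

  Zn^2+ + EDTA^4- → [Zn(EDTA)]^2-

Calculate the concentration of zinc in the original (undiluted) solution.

n(EDTA) = 0.01766 × 0.1036 = 1.830 × 10^-3 mol
n(Zn2+) in the aliquot = 1.830 × 10^-3 mol (1:1 ratio)
[Zn2+]_dilute = 1.830 × 10^-3 / 0.02500 = 0.07318 mol/L
Dilution factor = 100.0 / 4.924 = 20.31
[Zn2+]_stock = 0.07318 × 20.31 = 1.486 mol/L

1.486 M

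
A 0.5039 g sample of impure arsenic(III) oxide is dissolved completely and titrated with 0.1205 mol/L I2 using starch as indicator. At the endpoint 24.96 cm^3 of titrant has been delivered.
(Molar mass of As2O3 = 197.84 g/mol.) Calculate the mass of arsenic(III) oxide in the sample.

As2O3 + 2 I2 + 2 H2O → As2O5 + 4 HI
n(I2) = 0.02496 L × 0.1205 mol/L = 3.008 × 10^-3 mol
From the 1:2 ratio, n(As2O3) = 1/2 × 3.008 × 10^-3 = 1.504 × 10^-3 mol
mass of As2O3 = 1.504 × 10^-3 × 197.84 g/mol = 0.2975 g

0.2975 g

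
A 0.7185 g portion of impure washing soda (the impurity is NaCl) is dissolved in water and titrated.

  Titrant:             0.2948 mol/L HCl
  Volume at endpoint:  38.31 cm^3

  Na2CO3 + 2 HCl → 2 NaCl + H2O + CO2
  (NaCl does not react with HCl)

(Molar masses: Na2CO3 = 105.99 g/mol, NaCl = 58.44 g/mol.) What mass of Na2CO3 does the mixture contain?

0.5985 g

n(HCl) = 0.03831 × 0.2948 = 0.01129 mol
Let x = n(Na2CO3), y = n(NaCl).
Titrant: 2x = 0.01129;  mass: 105.99x + 58.44y = 0.7185
Solving, x = 5.647 × 10^-3 mol, y = 2.053 × 10^-3 mol
mass of Na2CO3 = 5.647 × 10^-3 × 105.99 = 0.5985 g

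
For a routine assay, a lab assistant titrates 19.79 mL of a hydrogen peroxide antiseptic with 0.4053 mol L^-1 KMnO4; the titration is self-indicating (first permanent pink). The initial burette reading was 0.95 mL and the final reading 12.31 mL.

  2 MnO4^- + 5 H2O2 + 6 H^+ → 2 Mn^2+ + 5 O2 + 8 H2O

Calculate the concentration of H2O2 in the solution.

n(KMnO4) = 0.01136 L × 0.4053 mol/L = 4.604 × 10^-3 mol
From the 5:2 mole ratio, n(H2O2) = 5/2 × 4.604 × 10^-3 = 0.01151 mol
[H2O2] = 0.01151 mol / 0.01979 L = 0.5816 mol/L

0.5816 mol/L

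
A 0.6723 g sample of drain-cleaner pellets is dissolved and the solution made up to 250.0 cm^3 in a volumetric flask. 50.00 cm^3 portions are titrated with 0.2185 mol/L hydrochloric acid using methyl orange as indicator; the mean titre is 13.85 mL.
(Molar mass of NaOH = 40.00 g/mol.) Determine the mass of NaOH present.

0.6052 g

NaOH + HCl → NaCl + H2O
n(HCl) per titration = 0.01385 × 0.2185 = 3.026 × 10^-3 mol
n(NaOH) in each aliquot = 3.026 × 10^-3 mol (1:1 ratio)
n(NaOH) in the whole flask = 3.026 × 10^-3 × 250.0/50.00 = 0.01513 mol
mass of NaOH = 0.01513 × 40.00 = 0.6052 g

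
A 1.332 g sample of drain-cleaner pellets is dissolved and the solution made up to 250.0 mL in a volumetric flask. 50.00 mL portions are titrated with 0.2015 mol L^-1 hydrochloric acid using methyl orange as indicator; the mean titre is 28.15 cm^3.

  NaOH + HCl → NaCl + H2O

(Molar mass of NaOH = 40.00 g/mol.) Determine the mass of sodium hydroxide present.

1.134 g

n(HCl) per titration = 0.02815 × 0.2015 = 5.672 × 10^-3 mol
n(NaOH) in each aliquot = 5.672 × 10^-3 mol (1:1 ratio)
n(NaOH) in the whole flask = 5.672 × 10^-3 × 250.0/50.00 = 0.02836 mol
mass of NaOH = 0.02836 × 40.00 = 1.134 g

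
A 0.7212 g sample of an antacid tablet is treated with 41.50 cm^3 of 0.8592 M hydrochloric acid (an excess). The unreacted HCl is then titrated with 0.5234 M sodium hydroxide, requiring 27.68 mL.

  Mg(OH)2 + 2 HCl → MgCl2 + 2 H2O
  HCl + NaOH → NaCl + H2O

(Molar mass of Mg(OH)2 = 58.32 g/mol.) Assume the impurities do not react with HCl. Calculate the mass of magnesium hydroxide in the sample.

0.6173 g

n(HCl) added = 0.04150 × 0.8592 = 0.03566 mol
n(NaOH) used in back-titration = 0.02768 × 0.5234 = 0.01449 mol
n(HCl) left over = 0.01449 mol (1:1 ratio)
n(HCl) consumed by analyte = 0.03566 − 0.01449 = 0.02117 mol
From the 1:2 ratio, n(Mg(OH)2) = 1/2 × 0.02117 = 0.01058 mol
mass of Mg(OH)2 = 0.01058 × 58.32 = 0.6173 g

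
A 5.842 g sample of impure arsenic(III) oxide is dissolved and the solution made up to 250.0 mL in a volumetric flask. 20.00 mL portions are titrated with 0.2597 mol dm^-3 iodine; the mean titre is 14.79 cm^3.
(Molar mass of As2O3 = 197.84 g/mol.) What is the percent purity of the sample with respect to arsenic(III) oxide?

81.30 %

As2O3 + 2 I2 + 2 H2O → As2O5 + 4 HI
n(I2) per titration = 0.01479 × 0.2597 = 3.841 × 10^-3 mol
From the 1:2 ratio, n(As2O3) in each aliquot = 1/2 × 3.841 × 10^-3 = 1.920 × 10^-3 mol
n(As2O3) in the whole flask = 1.920 × 10^-3 × 250.0/20.00 = 0.02401 mol
mass of As2O3 = 0.02401 × 197.84 = 4.749 g
% As2O3 = 4.749 / 5.842 × 100 = 81.30 %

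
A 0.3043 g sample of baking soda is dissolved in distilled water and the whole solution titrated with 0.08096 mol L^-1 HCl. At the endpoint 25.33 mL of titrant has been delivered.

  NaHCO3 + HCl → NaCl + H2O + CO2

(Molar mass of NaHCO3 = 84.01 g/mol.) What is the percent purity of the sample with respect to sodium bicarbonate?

n(HCl) = 0.02533 L × 0.08096 mol/L = 2.051 × 10^-3 mol
n(NaHCO3) = 2.051 × 10^-3 mol (1:1 ratio)
mass of NaHCO3 = 2.051 × 10^-3 × 84.01 g/mol = 0.1723 g
% NaHCO3 = 0.1723 / 0.3043 × 100 = 56.62 %

56.62 %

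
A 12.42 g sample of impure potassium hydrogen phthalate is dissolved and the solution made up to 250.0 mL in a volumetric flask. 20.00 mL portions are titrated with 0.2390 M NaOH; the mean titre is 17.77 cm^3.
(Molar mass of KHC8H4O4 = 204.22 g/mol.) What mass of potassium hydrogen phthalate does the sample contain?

KHC8H4O4 + NaOH → KNaC8H4O4 + H2O
n(NaOH) per titration = 0.01777 × 0.2390 = 4.247 × 10^-3 mol
n(KHC8H4O4) in each aliquot = 4.247 × 10^-3 mol (1:1 ratio)
n(KHC8H4O4) in the whole flask = 4.247 × 10^-3 × 250.0/20.00 = 0.05309 mol
mass of KHC8H4O4 = 0.05309 × 204.22 = 10.84 g

10.84 g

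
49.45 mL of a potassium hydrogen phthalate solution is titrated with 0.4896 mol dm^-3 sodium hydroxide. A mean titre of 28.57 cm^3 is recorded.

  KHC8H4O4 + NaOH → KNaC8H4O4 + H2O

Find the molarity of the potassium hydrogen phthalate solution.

n(NaOH) = 0.02857 L × 0.4896 mol/L = 0.01399 mol
n(KHC8H4O4) = 0.01399 mol (1:1 mole ratio)
[KHC8H4O4] = 0.01399 mol / 0.04945 L = 0.2829 mol/L

0.2829 mol/L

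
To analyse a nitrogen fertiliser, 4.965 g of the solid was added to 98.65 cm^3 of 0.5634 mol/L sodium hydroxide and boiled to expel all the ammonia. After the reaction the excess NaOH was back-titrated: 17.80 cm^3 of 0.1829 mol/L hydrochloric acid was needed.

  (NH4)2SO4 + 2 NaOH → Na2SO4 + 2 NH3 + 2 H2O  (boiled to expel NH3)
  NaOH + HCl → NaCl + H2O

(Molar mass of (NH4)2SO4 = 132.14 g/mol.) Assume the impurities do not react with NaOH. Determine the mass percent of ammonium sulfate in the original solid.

n(NaOH) added = 0.09865 × 0.5634 = 0.05558 mol
n(HCl) used in back-titration = 0.01780 × 0.1829 = 3.256 × 10^-3 mol
n(NaOH) left over = 3.256 × 10^-3 mol (1:1 ratio)
n(NaOH) consumed by analyte = 0.05558 − 3.256 × 10^-3 = 0.05232 mol
From the 1:2 ratio, n((NH4)2SO4) = 1/2 × 0.05232 = 0.02616 mol
mass of (NH4)2SO4 = 0.02616 × 132.14 = 3.457 g
% (NH4)2SO4 = 3.457 / 4.965 × 100 = 69.63 %

69.63 %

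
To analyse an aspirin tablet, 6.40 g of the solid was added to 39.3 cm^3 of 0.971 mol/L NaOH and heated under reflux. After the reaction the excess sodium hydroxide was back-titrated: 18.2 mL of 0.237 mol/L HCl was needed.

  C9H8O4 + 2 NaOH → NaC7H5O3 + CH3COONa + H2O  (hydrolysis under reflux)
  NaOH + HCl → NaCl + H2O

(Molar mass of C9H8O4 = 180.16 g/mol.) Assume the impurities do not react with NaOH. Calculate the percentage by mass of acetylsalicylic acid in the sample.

47.6 %

n(NaOH) added = 0.0393 × 0.971 = 0.0382 mol
n(HCl) used in back-titration = 0.0182 × 0.237 = 4.31 × 10^-3 mol
n(NaOH) left over = 4.31 × 10^-3 mol (1:1 ratio)
n(NaOH) consumed by analyte = 0.0382 − 4.31 × 10^-3 = 0.0338 mol
From the 1:2 ratio, n(C9H8O4) = 1/2 × 0.0338 = 0.0169 mol
mass of C9H8O4 = 0.0169 × 180.16 = 3.05 g
% C9H8O4 = 3.05 / 6.40 × 100 = 47.6 %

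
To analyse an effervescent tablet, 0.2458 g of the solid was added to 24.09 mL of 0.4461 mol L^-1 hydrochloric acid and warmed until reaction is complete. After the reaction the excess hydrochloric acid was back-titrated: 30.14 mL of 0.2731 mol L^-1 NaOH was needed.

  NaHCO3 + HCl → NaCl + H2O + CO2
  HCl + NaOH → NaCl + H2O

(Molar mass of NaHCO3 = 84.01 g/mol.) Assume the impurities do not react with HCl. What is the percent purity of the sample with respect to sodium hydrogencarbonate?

85.97 %

n(HCl) added = 0.02409 × 0.4461 = 0.01075 mol
n(NaOH) used in back-titration = 0.03014 × 0.2731 = 8.231 × 10^-3 mol
n(HCl) left over = 8.231 × 10^-3 mol (1:1 ratio)
n(HCl) consumed by analyte = 0.01075 − 8.231 × 10^-3 = 2.515 × 10^-3 mol
n(NaHCO3) = 2.515 × 10^-3 mol (1:1 ratio)
mass of NaHCO3 = 2.515 × 10^-3 × 84.01 = 0.2113 g
% NaHCO3 = 0.2113 / 0.2458 × 100 = 85.97 %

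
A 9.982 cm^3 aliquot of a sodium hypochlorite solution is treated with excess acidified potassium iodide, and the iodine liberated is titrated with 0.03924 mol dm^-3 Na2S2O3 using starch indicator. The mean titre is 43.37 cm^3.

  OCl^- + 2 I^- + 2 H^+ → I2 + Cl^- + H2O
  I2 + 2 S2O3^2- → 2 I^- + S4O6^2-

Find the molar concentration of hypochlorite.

0.08525 mol/L

n(S2O3^2-) = 0.04337 × 0.03924 = 1.702 × 10^-3 mol
n(I2) = n(S2O3^2-)/2 = 8.509 × 10^-4 mol
n(OCl^-) in the aliquot = 8.509 × 10^-4 mol (1:1 ratio)
[OCl^-] = 8.509 × 10^-4 / 0.009982 = 0.08525 mol/L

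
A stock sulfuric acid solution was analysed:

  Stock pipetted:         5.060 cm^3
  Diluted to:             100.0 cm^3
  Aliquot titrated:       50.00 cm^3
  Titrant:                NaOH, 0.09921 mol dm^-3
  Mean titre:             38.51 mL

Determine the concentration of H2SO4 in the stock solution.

0.7551 mol/L

H2SO4 + 2 NaOH → Na2SO4 + 2 H2O
n(NaOH) = 0.03851 × 0.09921 = 3.821 × 10^-3 mol
From the 1:2 ratio, n(H2SO4) in the aliquot = 1/2 × 3.821 × 10^-3 = 1.910 × 10^-3 mol
[H2SO4]_dilute = 1.910 × 10^-3 / 0.05000 = 0.03821 mol/L
Dilution factor = 100.0 / 5.060 = 19.76
[H2SO4]_stock = 0.03821 × 19.76 = 0.7551 mol/L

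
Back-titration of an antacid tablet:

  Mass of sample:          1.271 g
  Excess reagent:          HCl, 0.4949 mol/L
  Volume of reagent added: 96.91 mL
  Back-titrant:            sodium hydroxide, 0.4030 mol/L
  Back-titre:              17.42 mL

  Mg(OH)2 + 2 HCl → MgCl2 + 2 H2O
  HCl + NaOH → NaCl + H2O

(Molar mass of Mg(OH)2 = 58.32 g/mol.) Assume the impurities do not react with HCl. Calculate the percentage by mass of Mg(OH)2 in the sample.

n(HCl) added = 0.09691 × 0.4949 = 0.04796 mol
n(NaOH) used in back-titration = 0.01742 × 0.4030 = 7.020 × 10^-3 mol
n(HCl) left over = 7.020 × 10^-3 mol (1:1 ratio)
n(HCl) consumed by analyte = 0.04796 − 7.020 × 10^-3 = 0.04094 mol
From the 1:2 ratio, n(Mg(OH)2) = 1/2 × 0.04094 = 0.02047 mol
mass of Mg(OH)2 = 0.02047 × 58.32 = 1.194 g
% Mg(OH)2 = 1.194 / 1.271 × 100 = 93.93 %

93.93 %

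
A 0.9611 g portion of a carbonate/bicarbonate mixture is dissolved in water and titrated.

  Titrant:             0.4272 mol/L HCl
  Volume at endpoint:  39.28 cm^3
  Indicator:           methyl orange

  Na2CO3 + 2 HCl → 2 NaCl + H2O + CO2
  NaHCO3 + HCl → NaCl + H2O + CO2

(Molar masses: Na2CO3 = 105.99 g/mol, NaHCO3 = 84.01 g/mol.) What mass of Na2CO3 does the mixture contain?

0.7666 g

n(HCl) = 0.03928 × 0.4272 = 0.01678 mol
Let x = n(Na2CO3), y = n(NaHCO3).
Titrant: 2x + 1y = 0.01678;  mass: 105.99x + 84.01y = 0.9611
Solving, x = 7.232 × 10^-3 mol, y = 2.316 × 10^-3 mol
mass of Na2CO3 = 7.232 × 10^-3 × 105.99 = 0.7666 g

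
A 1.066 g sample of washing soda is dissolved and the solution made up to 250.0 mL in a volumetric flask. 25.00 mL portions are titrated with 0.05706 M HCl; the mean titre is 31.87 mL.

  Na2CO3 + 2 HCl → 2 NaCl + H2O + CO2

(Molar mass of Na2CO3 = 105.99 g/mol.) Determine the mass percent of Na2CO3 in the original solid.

90.40 %

n(HCl) per titration = 0.03187 × 0.05706 = 1.819 × 10^-3 mol
From the 1:2 ratio, n(Na2CO3) in each aliquot = 1/2 × 1.819 × 10^-3 = 9.093 × 10^-4 mol
n(Na2CO3) in the whole flask = 9.093 × 10^-4 × 250.0/25.00 = 9.093 × 10^-3 mol
mass of Na2CO3 = 9.093 × 10^-3 × 105.99 = 0.9637 g
% Na2CO3 = 0.9637 / 1.066 × 100 = 90.40 %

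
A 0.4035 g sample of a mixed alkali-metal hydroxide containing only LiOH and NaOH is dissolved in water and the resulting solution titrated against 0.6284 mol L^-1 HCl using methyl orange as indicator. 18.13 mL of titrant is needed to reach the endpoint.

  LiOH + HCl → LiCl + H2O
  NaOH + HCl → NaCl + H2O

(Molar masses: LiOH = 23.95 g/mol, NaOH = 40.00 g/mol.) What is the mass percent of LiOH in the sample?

19.31 %

n(HCl) = 0.01813 × 0.6284 = 0.01139 mol
Let x = n(LiOH), y = n(NaOH).
Titrant: 1x + 1y = 0.01139;  mass: 23.95x + 40.00y = 0.4035
Solving, x = 3.253 × 10^-3 mol, y = 8.140 × 10^-3 mol
mass of LiOH = 3.253 × 10^-3 × 23.95 = 0.07792 g
% LiOH = 0.07792 / 0.4035 × 100 = 19.31 %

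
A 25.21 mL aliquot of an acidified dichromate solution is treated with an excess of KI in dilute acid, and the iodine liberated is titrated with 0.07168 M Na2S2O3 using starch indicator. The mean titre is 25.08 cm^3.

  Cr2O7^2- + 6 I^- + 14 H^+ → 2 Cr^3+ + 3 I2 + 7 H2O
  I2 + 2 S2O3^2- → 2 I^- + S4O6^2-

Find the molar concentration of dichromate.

n(S2O3^2-) = 0.02508 × 0.07168 = 1.798 × 10^-3 mol
n(I2) = n(S2O3^2-)/2 = 8.989 × 10^-4 mol
From the 1:3 ratio, n(Cr2O7^2-) in the aliquot = 1/3 × 8.989 × 10^-4 = 2.996 × 10^-4 mol
[Cr2O7^2-] = 2.996 × 10^-4 / 0.02521 = 0.01189 mol/L

0.01189 M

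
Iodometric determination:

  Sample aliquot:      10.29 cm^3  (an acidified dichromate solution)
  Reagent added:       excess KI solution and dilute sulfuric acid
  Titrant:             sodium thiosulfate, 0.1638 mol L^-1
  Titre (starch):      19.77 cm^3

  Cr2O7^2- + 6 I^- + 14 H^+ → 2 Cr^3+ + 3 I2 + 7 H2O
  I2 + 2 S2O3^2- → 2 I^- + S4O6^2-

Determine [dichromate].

0.05245 mol/L

n(S2O3^2-) = 0.01977 × 0.1638 = 3.238 × 10^-3 mol
n(I2) = n(S2O3^2-)/2 = 1.619 × 10^-3 mol
From the 1:3 ratio, n(Cr2O7^2-) in the aliquot = 1/3 × 1.619 × 10^-3 = 5.397 × 10^-4 mol
[Cr2O7^2-] = 5.397 × 10^-4 / 0.01029 = 0.05245 mol/L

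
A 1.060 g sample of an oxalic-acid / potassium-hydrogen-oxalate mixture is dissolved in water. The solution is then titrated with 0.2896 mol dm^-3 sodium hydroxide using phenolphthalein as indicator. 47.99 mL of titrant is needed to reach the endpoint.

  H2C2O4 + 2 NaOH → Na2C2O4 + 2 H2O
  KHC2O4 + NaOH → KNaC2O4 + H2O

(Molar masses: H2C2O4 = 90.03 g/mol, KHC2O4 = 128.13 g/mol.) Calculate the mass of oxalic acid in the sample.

0.3904 g

n(NaOH) = 0.04799 × 0.2896 = 0.01390 mol
Let x = n(H2C2O4), y = n(KHC2O4).
Titrant: 2x + 1y = 0.01390;  mass: 90.03x + 128.13y = 1.060
Solving, x = 4.336 × 10^-3 mol, y = 5.226 × 10^-3 mol
mass of H2C2O4 = 4.336 × 10^-3 × 90.03 = 0.3904 g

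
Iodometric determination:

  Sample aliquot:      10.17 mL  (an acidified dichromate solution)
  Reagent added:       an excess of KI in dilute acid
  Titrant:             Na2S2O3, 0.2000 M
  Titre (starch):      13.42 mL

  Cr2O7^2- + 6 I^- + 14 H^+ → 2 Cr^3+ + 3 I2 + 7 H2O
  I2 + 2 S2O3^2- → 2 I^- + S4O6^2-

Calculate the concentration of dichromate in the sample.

0.04399 M

n(S2O3^2-) = 0.01342 × 0.2000 = 2.684 × 10^-3 mol
n(I2) = n(S2O3^2-)/2 = 1.342 × 10^-3 mol
From the 1:3 ratio, n(Cr2O7^2-) in the aliquot = 1/3 × 1.342 × 10^-3 = 4.473 × 10^-4 mol
[Cr2O7^2-] = 4.473 × 10^-4 / 0.01017 = 0.04399 mol/L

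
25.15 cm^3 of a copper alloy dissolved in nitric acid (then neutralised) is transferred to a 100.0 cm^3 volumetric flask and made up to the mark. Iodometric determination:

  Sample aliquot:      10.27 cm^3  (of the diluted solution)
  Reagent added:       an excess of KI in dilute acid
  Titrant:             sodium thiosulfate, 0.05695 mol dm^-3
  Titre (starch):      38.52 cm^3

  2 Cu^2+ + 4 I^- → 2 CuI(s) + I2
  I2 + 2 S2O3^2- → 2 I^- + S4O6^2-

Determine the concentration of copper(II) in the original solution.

0.8493 mol/L

n(S2O3^2-) = 0.03852 × 0.05695 = 2.194 × 10^-3 mol
n(I2) = n(S2O3^2-)/2 = 1.097 × 10^-3 mol
From the 2:1 ratio, n(Cu2+) in the aliquot = 2/1 × 1.097 × 10^-3 = 2.194 × 10^-3 mol
[Cu2+]_dilute = 2.194 × 10^-3 / 0.01027 = 0.2136 mol/L
[Cu2+]_original = 0.2136 × 100.0/25.15 = 0.8493 mol/L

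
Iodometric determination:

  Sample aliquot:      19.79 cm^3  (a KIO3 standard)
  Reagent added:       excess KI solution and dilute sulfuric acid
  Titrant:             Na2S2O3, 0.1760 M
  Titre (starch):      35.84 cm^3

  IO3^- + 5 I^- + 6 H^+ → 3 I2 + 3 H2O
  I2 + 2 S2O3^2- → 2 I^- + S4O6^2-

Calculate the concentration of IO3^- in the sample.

n(S2O3^2-) = 0.03584 × 0.1760 = 6.308 × 10^-3 mol
n(I2) = n(S2O3^2-)/2 = 3.154 × 10^-3 mol
From the 1:3 ratio, n(IO3^-) in the aliquot = 1/3 × 3.154 × 10^-3 = 1.051 × 10^-3 mol
[IO3^-] = 1.051 × 10^-3 / 0.01979 = 0.05312 mol/L

0.05312 M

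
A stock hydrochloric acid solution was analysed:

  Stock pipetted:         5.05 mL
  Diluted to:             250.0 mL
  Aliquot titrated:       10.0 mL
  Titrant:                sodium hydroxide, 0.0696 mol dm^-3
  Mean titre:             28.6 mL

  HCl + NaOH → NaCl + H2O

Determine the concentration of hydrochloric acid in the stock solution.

n(NaOH) = 0.0286 × 0.0696 = 1.99 × 10^-3 mol
n(HCl) in the aliquot = 1.99 × 10^-3 mol (1:1 ratio)
[HCl]_dilute = 1.99 × 10^-3 / 0.0100 = 0.199 mol/L
Dilution factor = 250.0 / 5.05 = 49.50
[HCl]_stock = 0.199 × 49.50 = 9.85 mol/L

9.85 mol/L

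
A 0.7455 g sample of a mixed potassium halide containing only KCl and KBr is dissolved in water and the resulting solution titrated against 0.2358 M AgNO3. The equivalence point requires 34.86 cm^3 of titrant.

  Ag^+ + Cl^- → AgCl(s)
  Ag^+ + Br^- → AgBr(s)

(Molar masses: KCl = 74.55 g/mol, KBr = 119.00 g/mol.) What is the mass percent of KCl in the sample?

52.35 %

n(AgNO3) = 0.03486 × 0.2358 = 8.220 × 10^-3 mol
Let x = n(KCl), y = n(KBr).
Titrant: 1x + 1y = 8.220 × 10^-3;  mass: 74.55x + 119.00y = 0.7455
Solving, x = 5.235 × 10^-3 mol, y = 2.985 × 10^-3 mol
mass of KCl = 5.235 × 10^-3 × 74.55 = 0.3902 g
% KCl = 0.3902 / 0.7455 × 100 = 52.35 %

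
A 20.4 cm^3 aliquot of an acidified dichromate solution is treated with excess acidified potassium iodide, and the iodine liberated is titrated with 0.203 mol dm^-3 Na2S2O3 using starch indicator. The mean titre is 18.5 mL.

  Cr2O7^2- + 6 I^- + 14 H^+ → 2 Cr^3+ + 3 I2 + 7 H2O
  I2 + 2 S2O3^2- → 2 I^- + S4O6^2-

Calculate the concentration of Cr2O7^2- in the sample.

0.0307 mol/L

n(S2O3^2-) = 0.0185 × 0.203 = 3.76 × 10^-3 mol
n(I2) = n(S2O3^2-)/2 = 1.88 × 10^-3 mol
From the 1:3 ratio, n(Cr2O7^2-) in the aliquot = 1/3 × 1.88 × 10^-3 = 6.26 × 10^-4 mol
[Cr2O7^2-] = 6.26 × 10^-4 / 0.0204 = 0.0307 mol/L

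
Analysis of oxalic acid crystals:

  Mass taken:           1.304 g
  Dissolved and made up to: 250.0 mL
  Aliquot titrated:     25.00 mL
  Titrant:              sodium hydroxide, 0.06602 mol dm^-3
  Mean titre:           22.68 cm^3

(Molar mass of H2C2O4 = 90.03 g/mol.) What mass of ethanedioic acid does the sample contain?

H2C2O4 + 2 NaOH → Na2C2O4 + 2 H2O
n(NaOH) per titration = 0.02268 × 0.06602 = 1.497 × 10^-3 mol
From the 1:2 ratio, n(H2C2O4) in each aliquot = 1/2 × 1.497 × 10^-3 = 7.487 × 10^-4 mol
n(H2C2O4) in the whole flask = 7.487 × 10^-4 × 250.0/25.00 = 7.487 × 10^-3 mol
mass of H2C2O4 = 7.487 × 10^-3 × 90.03 = 0.6740 g

0.6740 g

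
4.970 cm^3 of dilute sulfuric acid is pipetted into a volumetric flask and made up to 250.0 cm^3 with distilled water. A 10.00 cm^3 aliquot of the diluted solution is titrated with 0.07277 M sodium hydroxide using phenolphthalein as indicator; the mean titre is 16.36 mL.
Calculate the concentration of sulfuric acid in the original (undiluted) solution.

H2SO4 + 2 NaOH → Na2SO4 + 2 H2O
n(NaOH) = 0.01636 × 0.07277 = 1.191 × 10^-3 mol
From the 1:2 ratio, n(H2SO4) in the aliquot = 1/2 × 1.191 × 10^-3 = 5.953 × 10^-4 mol
[H2SO4]_dilute = 5.953 × 10^-4 / 0.01000 = 0.05953 mol/L
Dilution factor = 250.0 / 4.970 = 50.30
[H2SO4]_stock = 0.05953 × 50.30 = 2.994 mol/L

2.994 M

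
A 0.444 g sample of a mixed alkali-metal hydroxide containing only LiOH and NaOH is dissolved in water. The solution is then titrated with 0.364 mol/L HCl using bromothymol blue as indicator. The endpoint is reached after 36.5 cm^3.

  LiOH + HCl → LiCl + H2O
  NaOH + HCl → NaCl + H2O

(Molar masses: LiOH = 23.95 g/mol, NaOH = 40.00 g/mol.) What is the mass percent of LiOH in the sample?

n(HCl) = 0.0365 × 0.364 = 0.0133 mol
Let x = n(LiOH), y = n(NaOH).
Titrant: 1x + 1y = 0.0133;  mass: 23.95x + 40.00y = 0.444
Solving, x = 5.45 × 10^-3 mol, y = 7.84 × 10^-3 mol
mass of LiOH = 5.45 × 10^-3 × 23.95 = 0.130 g
% LiOH = 0.130 / 0.444 × 100 = 29.4 %

29.4 %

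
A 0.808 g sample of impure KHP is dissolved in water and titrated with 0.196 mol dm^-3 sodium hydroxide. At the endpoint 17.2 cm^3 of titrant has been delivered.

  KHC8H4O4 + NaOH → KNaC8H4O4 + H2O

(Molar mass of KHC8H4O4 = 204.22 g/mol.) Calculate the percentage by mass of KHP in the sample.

n(NaOH) = 0.0172 L × 0.196 mol/L = 3.37 × 10^-3 mol
n(KHC8H4O4) = 3.37 × 10^-3 mol (1:1 ratio)
mass of KHC8H4O4 = 3.37 × 10^-3 × 204.22 g/mol = 0.688 g
% KHC8H4O4 = 0.688 / 0.808 × 100 = 85.2 %

85.2 %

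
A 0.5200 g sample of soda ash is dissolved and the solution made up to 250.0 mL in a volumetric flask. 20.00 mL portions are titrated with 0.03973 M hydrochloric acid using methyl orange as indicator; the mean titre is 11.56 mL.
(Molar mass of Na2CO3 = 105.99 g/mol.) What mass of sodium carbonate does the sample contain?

0.3042 g

Na2CO3 + 2 HCl → 2 NaCl + H2O + CO2
n(HCl) per titration = 0.01156 × 0.03973 = 4.593 × 10^-4 mol
From the 1:2 ratio, n(Na2CO3) in each aliquot = 1/2 × 4.593 × 10^-4 = 2.296 × 10^-4 mol
n(Na2CO3) in the whole flask = 2.296 × 10^-4 × 250.0/20.00 = 2.870 × 10^-3 mol
mass of Na2CO3 = 2.870 × 10^-3 × 105.99 = 0.3042 g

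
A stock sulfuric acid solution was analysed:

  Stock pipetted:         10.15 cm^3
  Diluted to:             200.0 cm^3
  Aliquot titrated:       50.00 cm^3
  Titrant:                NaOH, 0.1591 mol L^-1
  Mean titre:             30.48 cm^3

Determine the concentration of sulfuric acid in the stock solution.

0.9555 mol/L

H2SO4 + 2 NaOH → Na2SO4 + 2 H2O
n(NaOH) = 0.03048 × 0.1591 = 4.849 × 10^-3 mol
From the 1:2 ratio, n(H2SO4) in the aliquot = 1/2 × 4.849 × 10^-3 = 2.425 × 10^-3 mol
[H2SO4]_dilute = 2.425 × 10^-3 / 0.05000 = 0.04849 mol/L
Dilution factor = 200.0 / 10.15 = 19.70
[H2SO4]_stock = 0.04849 × 19.70 = 0.9555 mol/L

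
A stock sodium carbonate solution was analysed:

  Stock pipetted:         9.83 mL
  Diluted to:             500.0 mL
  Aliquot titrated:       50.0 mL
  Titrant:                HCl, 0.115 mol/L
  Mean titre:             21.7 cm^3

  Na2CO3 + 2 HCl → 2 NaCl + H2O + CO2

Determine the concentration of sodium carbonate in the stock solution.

n(HCl) = 0.0217 × 0.115 = 2.50 × 10^-3 mol
From the 1:2 ratio, n(Na2CO3) in the aliquot = 1/2 × 2.50 × 10^-3 = 1.25 × 10^-3 mol
[Na2CO3]_dilute = 1.25 × 10^-3 / 0.0500 = 0.0250 mol/L
Dilution factor = 500.0 / 9.83 = 50.86
[Na2CO3]_stock = 0.0250 × 50.86 = 1.27 mol/L

1.27 mol/L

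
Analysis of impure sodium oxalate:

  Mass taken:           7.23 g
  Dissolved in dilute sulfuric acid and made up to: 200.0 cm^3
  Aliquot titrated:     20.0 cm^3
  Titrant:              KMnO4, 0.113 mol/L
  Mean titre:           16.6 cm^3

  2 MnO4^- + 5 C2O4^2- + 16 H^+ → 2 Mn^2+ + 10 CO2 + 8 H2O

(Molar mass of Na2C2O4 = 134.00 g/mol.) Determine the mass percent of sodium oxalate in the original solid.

86.9 %

n(KMnO4) per titration = 0.0166 × 0.113 = 1.88 × 10^-3 mol
From the 5:2 ratio, n(Na2C2O4) in each aliquot = 5/2 × 1.88 × 10^-3 = 4.69 × 10^-3 mol
n(Na2C2O4) in the whole flask = 4.69 × 10^-3 × 200.0/20.0 = 0.0469 mol
mass of Na2C2O4 = 0.0469 × 134.00 = 6.28 g
% Na2C2O4 = 6.28 / 7.23 × 100 = 86.9 %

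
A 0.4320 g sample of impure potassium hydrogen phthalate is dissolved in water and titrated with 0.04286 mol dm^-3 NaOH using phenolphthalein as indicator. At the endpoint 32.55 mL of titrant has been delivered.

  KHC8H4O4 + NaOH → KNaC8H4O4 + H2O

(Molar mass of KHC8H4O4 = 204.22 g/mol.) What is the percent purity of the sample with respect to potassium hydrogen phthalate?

65.95 %

n(NaOH) = 0.03255 L × 0.04286 mol/L = 1.395 × 10^-3 mol
n(KHC8H4O4) = 1.395 × 10^-3 mol (1:1 ratio)
mass of KHC8H4O4 = 1.395 × 10^-3 × 204.22 g/mol = 0.2849 g
% KHC8H4O4 = 0.2849 / 0.4320 × 100 = 65.95 %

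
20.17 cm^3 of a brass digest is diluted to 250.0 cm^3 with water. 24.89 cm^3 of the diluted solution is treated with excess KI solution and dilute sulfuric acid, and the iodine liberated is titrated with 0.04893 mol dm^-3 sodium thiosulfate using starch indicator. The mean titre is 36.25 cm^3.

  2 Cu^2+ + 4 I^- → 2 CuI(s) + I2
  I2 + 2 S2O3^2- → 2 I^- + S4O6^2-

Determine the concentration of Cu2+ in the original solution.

n(S2O3^2-) = 0.03625 × 0.04893 = 1.774 × 10^-3 mol
n(I2) = n(S2O3^2-)/2 = 8.869 × 10^-4 mol
From the 2:1 ratio, n(Cu2+) in the aliquot = 2/1 × 8.869 × 10^-4 = 1.774 × 10^-3 mol
[Cu2+]_dilute = 1.774 × 10^-3 / 0.02489 = 0.07126 mol/L
[Cu2+]_original = 0.07126 × 250.0/20.17 = 0.8833 mol/L

0.8833 mol/L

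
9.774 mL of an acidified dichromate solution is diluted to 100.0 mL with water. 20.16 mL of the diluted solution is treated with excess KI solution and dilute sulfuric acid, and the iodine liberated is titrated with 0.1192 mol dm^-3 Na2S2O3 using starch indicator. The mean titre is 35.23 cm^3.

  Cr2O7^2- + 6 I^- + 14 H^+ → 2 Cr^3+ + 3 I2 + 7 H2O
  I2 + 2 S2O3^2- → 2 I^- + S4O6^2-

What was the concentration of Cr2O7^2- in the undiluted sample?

0.3552 mol/L

n(S2O3^2-) = 0.03523 × 0.1192 = 4.199 × 10^-3 mol
n(I2) = n(S2O3^2-)/2 = 2.100 × 10^-3 mol
From the 1:3 ratio, n(Cr2O7^2-) in the aliquot = 1/3 × 2.100 × 10^-3 = 6.999 × 10^-4 mol
[Cr2O7^2-]_dilute = 6.999 × 10^-4 / 0.02016 = 0.03472 mol/L
[Cr2O7^2-]_original = 0.03472 × 100.0/9.774 = 0.3552 mol/L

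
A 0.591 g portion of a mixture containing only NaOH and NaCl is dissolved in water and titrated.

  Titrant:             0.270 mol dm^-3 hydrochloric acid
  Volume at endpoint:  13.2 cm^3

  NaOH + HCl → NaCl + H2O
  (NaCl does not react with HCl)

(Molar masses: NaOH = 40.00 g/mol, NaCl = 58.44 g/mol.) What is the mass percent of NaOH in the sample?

24.1 %

n(HCl) = 0.0132 × 0.270 = 3.56 × 10^-3 mol
Let x = n(NaOH), y = n(NaCl).
Titrant: 1x = 3.56 × 10^-3;  mass: 40.00x + 58.44y = 0.591
Solving, x = 3.56 × 10^-3 mol, y = 7.67 × 10^-3 mol
mass of NaOH = 3.56 × 10^-3 × 40.00 = 0.143 g
% NaOH = 0.143 / 0.591 × 100 = 24.1 %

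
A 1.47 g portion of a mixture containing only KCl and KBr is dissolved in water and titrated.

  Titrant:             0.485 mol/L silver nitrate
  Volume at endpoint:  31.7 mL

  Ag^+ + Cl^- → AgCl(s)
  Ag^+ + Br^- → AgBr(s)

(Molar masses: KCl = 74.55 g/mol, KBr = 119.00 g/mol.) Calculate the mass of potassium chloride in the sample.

0.603 g

n(AgNO3) = 0.0317 × 0.485 = 0.0154 mol
Let x = n(KCl), y = n(KBr).
Titrant: 1x + 1y = 0.0154;  mass: 74.55x + 119.00y = 1.47
Solving, x = 8.09 × 10^-3 mol, y = 7.29 × 10^-3 mol
mass of KCl = 8.09 × 10^-3 × 74.55 = 0.603 g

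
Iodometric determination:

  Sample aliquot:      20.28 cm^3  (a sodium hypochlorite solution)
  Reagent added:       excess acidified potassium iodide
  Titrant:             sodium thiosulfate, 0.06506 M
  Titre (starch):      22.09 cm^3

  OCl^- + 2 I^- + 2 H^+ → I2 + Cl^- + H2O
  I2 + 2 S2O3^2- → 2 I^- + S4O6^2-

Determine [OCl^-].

n(S2O3^2-) = 0.02209 × 0.06506 = 1.437 × 10^-3 mol
n(I2) = n(S2O3^2-)/2 = 7.186 × 10^-4 mol
n(OCl^-) in the aliquot = 7.186 × 10^-4 mol (1:1 ratio)
[OCl^-] = 7.186 × 10^-4 / 0.02028 = 0.03543 mol/L

0.03543 M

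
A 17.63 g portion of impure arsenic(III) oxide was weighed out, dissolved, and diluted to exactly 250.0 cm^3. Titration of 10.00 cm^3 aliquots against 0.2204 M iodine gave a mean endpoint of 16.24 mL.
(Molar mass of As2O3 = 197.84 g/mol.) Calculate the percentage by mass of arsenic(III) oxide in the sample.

As2O3 + 2 I2 + 2 H2O → As2O5 + 4 HI
n(I2) per titration = 0.01624 × 0.2204 = 3.579 × 10^-3 mol
From the 1:2 ratio, n(As2O3) in each aliquot = 1/2 × 3.579 × 10^-3 = 1.790 × 10^-3 mol
n(As2O3) in the whole flask = 1.790 × 10^-3 × 250.0/10.00 = 0.04474 mol
mass of As2O3 = 0.04474 × 197.84 = 8.852 g
% As2O3 = 8.852 / 17.63 × 100 = 50.21 %

50.21 %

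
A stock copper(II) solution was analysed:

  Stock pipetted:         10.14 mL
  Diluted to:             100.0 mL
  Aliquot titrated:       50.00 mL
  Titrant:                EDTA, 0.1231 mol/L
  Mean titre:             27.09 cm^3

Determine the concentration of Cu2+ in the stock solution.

0.6577 mol/L

Cu^2+ + EDTA^4- → [Cu(EDTA)]^2-
n(EDTA) = 0.02709 × 0.1231 = 3.335 × 10^-3 mol
n(Cu2+) in the aliquot = 3.335 × 10^-3 mol (1:1 ratio)
[Cu2+]_dilute = 3.335 × 10^-3 / 0.05000 = 0.06670 mol/L
Dilution factor = 100.0 / 10.14 = 9.862
[Cu2+]_stock = 0.06670 × 9.862 = 0.6577 mol/L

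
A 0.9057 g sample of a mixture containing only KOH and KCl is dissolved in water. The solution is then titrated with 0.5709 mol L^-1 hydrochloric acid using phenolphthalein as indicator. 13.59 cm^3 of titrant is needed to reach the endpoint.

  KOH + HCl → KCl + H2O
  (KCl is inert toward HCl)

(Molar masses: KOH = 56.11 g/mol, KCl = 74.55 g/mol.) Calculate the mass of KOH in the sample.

0.4353 g

n(HCl) = 0.01359 × 0.5709 = 7.759 × 10^-3 mol
Let x = n(KOH), y = n(KCl).
Titrant: 1x = 7.759 × 10^-3;  mass: 56.11x + 74.55y = 0.9057
Solving, x = 7.759 × 10^-3 mol, y = 6.309 × 10^-3 mol
mass of KOH = 7.759 × 10^-3 × 56.11 = 0.4353 g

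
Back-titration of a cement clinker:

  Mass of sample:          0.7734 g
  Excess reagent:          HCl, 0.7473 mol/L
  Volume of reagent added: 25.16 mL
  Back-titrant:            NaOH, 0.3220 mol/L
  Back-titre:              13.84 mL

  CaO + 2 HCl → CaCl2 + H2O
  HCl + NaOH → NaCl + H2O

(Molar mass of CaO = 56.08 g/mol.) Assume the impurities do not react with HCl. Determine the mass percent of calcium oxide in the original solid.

52.01 %

n(HCl) added = 0.02516 × 0.7473 = 0.01880 mol
n(NaOH) used in back-titration = 0.01384 × 0.3220 = 4.456 × 10^-3 mol
n(HCl) left over = 4.456 × 10^-3 mol (1:1 ratio)
n(HCl) consumed by analyte = 0.01880 − 4.456 × 10^-3 = 0.01435 mol
From the 1:2 ratio, n(CaO) = 1/2 × 0.01435 = 7.173 × 10^-3 mol
mass of CaO = 7.173 × 10^-3 × 56.08 = 0.4023 g
% CaO = 0.4023 / 0.7734 × 100 = 52.01 %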